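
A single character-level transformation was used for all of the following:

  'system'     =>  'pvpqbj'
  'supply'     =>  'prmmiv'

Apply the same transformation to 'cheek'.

Compare letters: s→p is +23, y→v is +23, s→p is +23 — a constant shift. It's a constant shift of +23 (ROT23).
Applying it to cheek: c+23=z, h+23=e, e+23=b, e+23=b, k+23=h.

zebbh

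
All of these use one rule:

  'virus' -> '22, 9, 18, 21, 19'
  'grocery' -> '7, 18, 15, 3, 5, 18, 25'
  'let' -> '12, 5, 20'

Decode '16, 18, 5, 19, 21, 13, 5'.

presume

v is letter #22 and maps to 22: an offset of 0. Each letter is replaced by its alphabet position (a=1, b=2, …, z=26).
Undoing it on 16, 18, 5, 19, 21, 13, 5: 16=p, 18=r, 5=e, 19=s, 21=u, 13=m, 5=e.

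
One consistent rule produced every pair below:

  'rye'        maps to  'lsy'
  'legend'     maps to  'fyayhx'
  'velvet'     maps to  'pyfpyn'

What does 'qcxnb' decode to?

Every letter moves 20 places later in the alphabet, wrapping around z→a.
Undoing it on qcxnb: q−20=w, c−20=i, x−20=d, n−20=t, b−20=h.

width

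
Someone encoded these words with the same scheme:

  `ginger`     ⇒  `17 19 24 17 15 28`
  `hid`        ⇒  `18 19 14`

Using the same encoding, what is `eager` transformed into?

Each letter is replaced by its alphabet position (a=1..z=26) + 10.
On eager: e=5→15, a=1→11, g=7→17, e=5→15, r=18→28.

15 11 17 15 28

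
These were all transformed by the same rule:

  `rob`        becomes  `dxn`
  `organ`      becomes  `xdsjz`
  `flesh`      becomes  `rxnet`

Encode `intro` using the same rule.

rzfdx

The shift depends on letter class: consonant r→d is +12, but vowel o→x is +9. Two shifts are in play — +9 for a/e/i/o/u, +12 for every other letter.
On intro: i(vowel)+9=r, n(cons)+12=z, t(cons)+12=f, r(cons)+12=d, o(vowel)+9=x.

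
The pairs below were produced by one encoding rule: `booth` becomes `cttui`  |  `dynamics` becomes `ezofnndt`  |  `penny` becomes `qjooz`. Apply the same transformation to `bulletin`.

The shift depends on letter class: consonant b→c is +1, but vowel o→t is +5. The rule splits by letter class: vowels +5, consonants +1.
Applying it to bulletin: b(cons)+1=c, u(vowel)+5=z, l(cons)+1=m, l(cons)+1=m, e(vowel)+5=j, t(cons)+1=u, i(vowel)+5=n, n(cons)+1=o.

czmmjuno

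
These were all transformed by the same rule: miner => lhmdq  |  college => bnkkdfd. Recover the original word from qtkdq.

ruler

Compare letters: m→l is +25, i→h is +25, n→m is +25 — a constant shift. Each letter is shifted forward by 25 in the alphabet (a Caesar shift of +25).
Reversing it on qtkdq: q−25=r, t−25=u, k−25=l, d−25=e, q−25=r.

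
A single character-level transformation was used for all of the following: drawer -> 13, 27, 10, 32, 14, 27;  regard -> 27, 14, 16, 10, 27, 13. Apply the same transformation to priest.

Letters become their 1-based position plus 9 (so a→10, b→11, …).
For priest: p=16→25, r=18→27, i=9→18, e=5→14, s=19→28, t=20→29.

25, 27, 18, 14, 28, 29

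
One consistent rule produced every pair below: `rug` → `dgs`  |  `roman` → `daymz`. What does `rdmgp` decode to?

fraud

Compare letters: r→d is +12, u→g is +12, g→s is +12 — a constant shift. Each letter is shifted forward by 12 in the alphabet (a Caesar shift of +12).
Reversing it on rdmgp: r−12=f, d−12=r, m−12=a, g−12=u, p−12=d.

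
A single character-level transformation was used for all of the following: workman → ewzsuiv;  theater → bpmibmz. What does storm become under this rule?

abwzu

Compare letters: w→e is +8, o→w is +8, r→z is +8 — a constant shift. This is a Caesar cipher with shift 8.
Applying it to storm: s+8=a, t+8=b, o+8=w, r+8=z, m+8=u.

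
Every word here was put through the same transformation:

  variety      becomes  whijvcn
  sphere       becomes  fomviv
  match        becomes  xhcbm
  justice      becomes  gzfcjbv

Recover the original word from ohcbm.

patch

v(21)→w(22) and a(0)→h(7) fit y≡23x+7 (mod 26); the inverse of 23 mod 26 is 17. Each letter's alphabet position (a=0..z=25) is mapped through 23·x+7 mod 26 — an affine cipher.
Reversing it on ohcbm: o(14)→17·(14−7)≡15=p; h(7)→17·(7−7)≡0=a; c(2)→17·(2−7)≡19=t; b(1)→17·(1−7)≡2=c; m(12)→17·(12−7)≡7=h (all mod 26).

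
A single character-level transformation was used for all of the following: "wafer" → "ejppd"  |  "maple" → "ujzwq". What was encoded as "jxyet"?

booth

The shift increases by 1 at each position, starting from +8: 8, 9, 10, ….
Undoing it on jxyet: j−8=b, x−9=o, y−10=o, e−11=t, t−12=h.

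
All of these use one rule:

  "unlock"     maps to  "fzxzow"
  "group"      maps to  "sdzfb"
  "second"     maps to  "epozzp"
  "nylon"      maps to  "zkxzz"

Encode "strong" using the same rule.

The shift depends on letter class: consonant n→z is +12, but vowel u→f is +11. Two shifts are in play — +11 for a/e/i/o/u, +12 for every other letter.
Applying it to strong: s(cons)+12=e, t(cons)+12=f, r(cons)+12=d, o(vowel)+11=z, n(cons)+12=z, g(cons)+12=s.

efdzzs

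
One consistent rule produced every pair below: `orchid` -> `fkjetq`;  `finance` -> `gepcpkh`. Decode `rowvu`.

The output letters match the input read backwards, each shifted +2: orchid reversed is dihcro. Read the word backwards and shift each letter +2.
Reversing it on rowvu: shift back: r−2=p, o−2=m, w−2=u, v−2=t, u−2=s → pmuts; then reverse → stump.

stump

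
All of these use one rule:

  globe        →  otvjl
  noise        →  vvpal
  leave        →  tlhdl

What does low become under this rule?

tve

The shift depends on letter class: consonant g→o is +8, but vowel o→v is +7. Two shifts are in play — +7 for a/e/i/o/u, +8 for every other letter.
Applying it to low: l(cons)+8=t, o(vowel)+7=v, w(cons)+8=e.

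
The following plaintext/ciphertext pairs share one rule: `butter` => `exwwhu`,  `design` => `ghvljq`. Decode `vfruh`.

score

Compare letters: b→e is +3, u→x is +3, t→w is +3 — a constant shift. Every letter moves 3 places later in the alphabet, wrapping around z→a.
Decoding vfruh: v−3=s, f−3=c, r−3=o, u−3=r, h−3=e.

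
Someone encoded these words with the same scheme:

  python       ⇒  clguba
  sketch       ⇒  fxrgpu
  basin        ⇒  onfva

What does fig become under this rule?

svt

Compare letters: p→c is +13, y→l is +13, t→g is +13 — a constant shift. Each letter is shifted forward by 13 in the alphabet (a Caesar shift of +13).
On fig: f+13=s, i+13=v, g+13=t.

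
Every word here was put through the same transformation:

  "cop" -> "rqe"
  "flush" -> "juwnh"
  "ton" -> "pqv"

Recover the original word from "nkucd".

basil

The output letters match the input read backwards, each shifted +2: cop reversed is poc. Read the word backwards and shift each letter +2.
Reversing it on nkucd: shift back: n−2=l, k−2=i, u−2=s, c−2=a, d−2=b → lisab; then reverse → basil.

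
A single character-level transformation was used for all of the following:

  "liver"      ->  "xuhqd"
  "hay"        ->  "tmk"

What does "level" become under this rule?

xqhqx

Each letter is shifted forward by 12 in the alphabet (a Caesar shift of +12).
On level: l+12=x, e+12=q, v+12=h, e+12=q, l+12=x.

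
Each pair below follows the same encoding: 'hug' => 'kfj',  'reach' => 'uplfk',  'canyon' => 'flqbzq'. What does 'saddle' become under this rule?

vlggop

The shift depends on letter class: consonant h→k is +3, but vowel u→f is +11. The rule splits by letter class: vowels +11, consonants +3.
On saddle: s(cons)+3=v, a(vowel)+11=l, d(cons)+3=g, d(cons)+3=g, l(cons)+3=o, e(vowel)+11=p.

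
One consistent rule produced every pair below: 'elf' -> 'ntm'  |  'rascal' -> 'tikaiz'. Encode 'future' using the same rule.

mzcbcn

The output letters match the input read backwards, each shifted +8: elf reversed is fle. Two steps: reverse the string, then apply a Caesar shift of +8.
On future: reverse → erutuf; then shift: e+8=m, r+8=z, u+8=c, t+8=b, u+8=c, f+8=n.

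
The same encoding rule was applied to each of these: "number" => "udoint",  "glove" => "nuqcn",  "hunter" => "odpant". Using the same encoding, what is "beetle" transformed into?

Shifts by position in number: pos 0: n→u (+7), pos 1: u→d (+9), pos 2: m→o (+2), pos 3: b→i (+7), pos 4: e→n (+9), pos 5: r→t (+2) — repeating every 3. It's a Vigenère-style cipher with numeric key [7,9,2]: position i shifts by key[i mod 3].
Applying it to beetle: b+7=i, e+9=n, e+2=g, t+7=a, l+9=u, e+2=g.

ingaug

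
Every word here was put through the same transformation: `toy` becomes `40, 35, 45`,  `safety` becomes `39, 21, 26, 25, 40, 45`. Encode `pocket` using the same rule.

36, 35, 23, 31, 25, 40

Each letter is replaced by its alphabet position (a=1..z=26) + 20.
On pocket: p=16→36, o=15→35, c=3→23, k=11→31, e=5→25, t=20→40.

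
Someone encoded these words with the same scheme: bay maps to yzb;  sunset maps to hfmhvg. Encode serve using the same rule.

hviev

Each pair mirrors across the alphabet (b↔y, a↔z, y↔b): positions sum to 25. Each letter is replaced by its mirror in the alphabet: a↔z, b↔y, c↔x, and so on (the Atbash cipher).
On serve: s↔h, e↔v, r↔i, v↔e, e↔v.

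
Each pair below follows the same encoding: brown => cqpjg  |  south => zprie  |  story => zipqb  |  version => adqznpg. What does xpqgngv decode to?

morning

b(1)→c(2) and r(17)→q(16) fit y≡9x+19 (mod 26); the inverse of 9 mod 26 is 3. This is an affine cipher: with a=0,…,z=25, each position x becomes (9x+19) mod 26.
Reversing it on xpqgngv: x(23)→3·(23−19)≡12=m; p(15)→3·(15−19)≡14=o; q(16)→3·(16−19)≡17=r; g(6)→3·(6−19)≡13=n; n(13)→3·(13−19)≡8=i; g(6)→3·(6−19)≡13=n; v(21)→3·(21−19)≡6=g (all mod 26).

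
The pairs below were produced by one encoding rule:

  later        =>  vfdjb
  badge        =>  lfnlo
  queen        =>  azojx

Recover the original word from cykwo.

stare

Shifts by position in later: pos 0: l→v (+10), pos 1: a→f (+5), pos 2: t→d (+10), pos 3: e→j (+5) — repeating every 2. The shifts repeat in a cycle of length 2: positions 0,1,… shift by +10, +5, then the pattern repeats.
Reversing it on cykwo: c−10=s, y−5=t, k−10=a, w−5=r, o−10=e.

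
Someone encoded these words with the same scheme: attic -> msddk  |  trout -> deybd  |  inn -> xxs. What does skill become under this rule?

vvsuc

The output letters match the input read backwards, each shifted +10: attic reversed is citta. Two steps: reverse the string, then apply a Caesar shift of +10.
Applying it to skill: reverse → lliks; then shift: l+10=v, l+10=v, i+10=s, k+10=u, s+10=c.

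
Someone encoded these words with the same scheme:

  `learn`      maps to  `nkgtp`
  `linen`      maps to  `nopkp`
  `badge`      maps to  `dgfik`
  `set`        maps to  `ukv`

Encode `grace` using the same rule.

The shift depends on letter class: consonant l→n is +2, but vowel e→k is +6. The rule splits by letter class: vowels +6, consonants +2.
Applying it to grace: g(cons)+2=i, r(cons)+2=t, a(vowel)+6=g, c(cons)+2=e, e(vowel)+6=k.

itgek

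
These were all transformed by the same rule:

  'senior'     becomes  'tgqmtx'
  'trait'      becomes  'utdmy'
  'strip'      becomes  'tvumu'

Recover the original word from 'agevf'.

In senior: s→t is +1, e→g is +2, n→q is +3, i→m is +4 — the shift increases by 1 each position. Each letter shifts forward by (position + 1), i.e. 1, 2, 3, … — the shift grows by one for each successive letter.
Undoing it on agevf: a−1=z, g−2=e, e−3=b, v−4=r, f−5=a.

zebra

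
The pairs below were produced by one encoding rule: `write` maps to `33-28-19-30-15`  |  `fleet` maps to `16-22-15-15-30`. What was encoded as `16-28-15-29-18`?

fresh

w is letter #23 and maps to 33: an offset of 10. Each letter is replaced by its alphabet position (a=1..z=26) + 10.
Reversing it on 16-28-15-29-18: 16→(16−10)÷1=6=f, 28→(28−10)÷1=18=r, 15→(15−10)÷1=5=e, 29→(29−10)÷1=19=s, 18→(18−10)÷1=8=h.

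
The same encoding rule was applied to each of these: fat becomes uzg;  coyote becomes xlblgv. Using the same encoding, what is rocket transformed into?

ilxpvg

Each pair mirrors across the alphabet (f↔u, a↔z, t↔g): positions sum to 25. Letters are reflected about the middle of the alphabet (position → 25−position): Atbash.
For rocket: r↔i, o↔l, c↔x, k↔p, e↔v, t↔g.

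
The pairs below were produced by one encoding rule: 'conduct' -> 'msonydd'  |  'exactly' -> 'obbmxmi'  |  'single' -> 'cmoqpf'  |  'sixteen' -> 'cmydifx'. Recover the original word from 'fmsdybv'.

Shifts by position in conduct: pos 0: c→m (+10), pos 1: o→s (+4), pos 2: n→o (+1), pos 3: d→n (+10), pos 4: u→y (+4), pos 5: c→d (+1) — repeating every 3. The shifts repeat in a cycle of length 3: positions 0,1,… shift by +10, +4, +1, then the pattern repeats.
Decoding fmsdybv: f−10=v, m−4=i, s−1=r, d−10=t, y−4=u, b−1=a, v−10=l.

virtual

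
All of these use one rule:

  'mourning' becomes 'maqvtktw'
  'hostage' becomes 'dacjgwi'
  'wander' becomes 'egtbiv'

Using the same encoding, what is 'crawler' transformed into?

m(12)→m(12) and o(14)→a(0) fit y≡7x+6 (mod 26); the inverse of 7 mod 26 is 15. Each letter's alphabet position (a=0..z=25) is mapped through 7·x+6 mod 26 — an affine cipher.
For crawler: c(2)→7·2+6≡20=u; r(17)→7·17+6≡21=v; a(0)→7·0+6≡6=g; w(22)→7·22+6≡4=e; l(11)→7·11+6≡5=f; e(4)→7·4+6≡8=i; r(17)→7·17+6≡21=v (all mod 26).

uvgefiv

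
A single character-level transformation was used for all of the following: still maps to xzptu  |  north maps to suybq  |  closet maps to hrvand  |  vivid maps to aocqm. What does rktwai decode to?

memory

The shift increases by 1 at each position, starting from +5: 5, 6, 7, ….
Undoing it on rktwai: r−5=m, k−6=e, t−7=m, w−8=o, a−9=r, i−10=y.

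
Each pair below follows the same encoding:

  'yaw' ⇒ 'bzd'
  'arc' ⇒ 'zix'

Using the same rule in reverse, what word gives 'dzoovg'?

Each pair mirrors across the alphabet (y↔b, a↔z, w↔d): positions sum to 25. Letters are reflected about the middle of the alphabet (position → 25−position): Atbash.
Reversing it on dzoovg: d↔w, z↔a, o↔l, o↔l, v↔e, g↔t.

wallet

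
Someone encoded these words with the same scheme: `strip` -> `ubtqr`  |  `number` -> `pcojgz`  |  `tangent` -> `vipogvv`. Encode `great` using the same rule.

A repeating key of period 2 is used — shifts +2, +8 over and over.
On great: g+2=i, r+8=z, e+2=g, a+8=i, t+2=v.

izgiv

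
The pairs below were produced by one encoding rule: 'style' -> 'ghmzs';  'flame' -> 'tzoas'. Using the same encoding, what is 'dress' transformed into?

rfsgg

Compare letters: s→g is +14, t→h is +14, y→m is +14 — a constant shift. This is a Caesar cipher with shift 14.
For dress: d+14=r, r+14=f, e+14=s, s+14=g, s+14=g.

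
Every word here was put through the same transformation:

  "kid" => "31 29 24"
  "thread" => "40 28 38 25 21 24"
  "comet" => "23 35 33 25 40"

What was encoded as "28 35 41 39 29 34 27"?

Each letter is replaced by its alphabet position (a=1..z=26) + 20.
Decoding 28 35 41 39 29 34 27: 28→(28−20)÷1=8=h, 35→(35−20)÷1=15=o, 41→(41−20)÷1=21=u, 39→(39−20)÷1=19=s, 29→(29−20)÷1=9=i, 34→(34−20)÷1=14=n, 27→(27−20)÷1=7=g.

housing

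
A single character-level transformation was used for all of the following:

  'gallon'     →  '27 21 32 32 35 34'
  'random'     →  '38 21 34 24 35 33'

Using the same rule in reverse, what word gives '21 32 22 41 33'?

g is letter #7 and maps to 27: an offset of 20. Each letter is replaced by its alphabet position (a=1..z=26) + 20.
Reversing it on 21 32 22 41 33: 21→(21−20)÷1=1=a, 32→(32−20)÷1=12=l, 22→(22−20)÷1=2=b, 41→(41−20)÷1=21=u, 33→(33−20)÷1=13=m.

album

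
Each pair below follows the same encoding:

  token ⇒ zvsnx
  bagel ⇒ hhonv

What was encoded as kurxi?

In token: t→z is +6, o→v is +7, k→s is +8, e→n is +9 — the shift increases by 1 each position. The shift increases by 1 at each position, starting from +6: 6, 7, 8, ….
Decoding kurxi: k−6=e, u−7=n, r−8=j, x−9=o, i−10=y.

enjoy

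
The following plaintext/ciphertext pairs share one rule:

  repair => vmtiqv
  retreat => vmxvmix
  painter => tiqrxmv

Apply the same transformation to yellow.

cmppwa

The shift depends on letter class: consonant r→v is +4, but vowel e→m is +8. The rule splits by letter class: vowels +8, consonants +4.
For yellow: y(cons)+4=c, e(vowel)+8=m, l(cons)+4=p, l(cons)+4=p, o(vowel)+8=w, w(cons)+4=a.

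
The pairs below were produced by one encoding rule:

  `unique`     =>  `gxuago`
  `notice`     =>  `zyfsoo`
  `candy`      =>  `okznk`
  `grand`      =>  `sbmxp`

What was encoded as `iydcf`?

worst

Shifts by position in unique: pos 0: u→g (+12), pos 1: n→x (+10), pos 2: i→u (+12), pos 3: q→a (+10) — repeating every 2. It's a Vigenère-style cipher with numeric key [12,10]: position i shifts by key[i mod 2].
Undoing it on iydcf: i−12=w, y−10=o, d−12=r, c−10=s, f−12=t.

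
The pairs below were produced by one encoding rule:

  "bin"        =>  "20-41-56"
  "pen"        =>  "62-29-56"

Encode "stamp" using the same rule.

71-74-17-53-62

Each letter becomes 3×(its alphabet position, a=1..z=26) + 14.
On stamp: s=19→71, t=20→74, a=1→17, m=13→53, p=16→62.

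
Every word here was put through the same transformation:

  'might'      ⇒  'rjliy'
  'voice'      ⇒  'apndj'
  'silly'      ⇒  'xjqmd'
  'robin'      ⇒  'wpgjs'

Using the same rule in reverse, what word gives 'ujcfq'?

The shifts repeat in a cycle of length 2: positions 0,1,… shift by +5, +1, then the pattern repeats.
Undoing it on ujcfq: u−5=p, j−1=i, c−5=x, f−1=e, q−5=l.

pixel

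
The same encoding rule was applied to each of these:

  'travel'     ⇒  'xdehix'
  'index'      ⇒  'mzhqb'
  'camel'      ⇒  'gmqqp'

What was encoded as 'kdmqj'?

Shifts by position in travel: pos 0: t→x (+4), pos 1: r→d (+12), pos 2: a→e (+4), pos 3: v→h (+12) — repeating every 2. The shifts repeat in a cycle of length 2: positions 0,1,… shift by +4, +12, then the pattern repeats.
Undoing it on kdmqj: k−4=g, d−12=r, m−4=i, q−12=e, j−4=f.

grief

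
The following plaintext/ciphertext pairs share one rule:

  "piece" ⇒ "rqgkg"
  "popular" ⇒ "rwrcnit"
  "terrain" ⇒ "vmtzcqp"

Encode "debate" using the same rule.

fmdivm

Shifts by position in piece: pos 0: p→r (+2), pos 1: i→q (+8), pos 2: e→g (+2), pos 3: c→k (+8) — repeating every 2. It's a Vigenère-style cipher with numeric key [2,8]: position i shifts by key[i mod 2].
Applying it to debate: d+2=f, e+8=m, b+2=d, a+8=i, t+2=v, e+8=m.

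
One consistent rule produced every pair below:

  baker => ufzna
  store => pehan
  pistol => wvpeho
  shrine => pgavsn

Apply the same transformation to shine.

pgvsn

b(1)→u(20) and a(0)→f(5) fit y≡15x+5 (mod 26); the inverse of 15 mod 26 is 7. This is an affine cipher: with a=0,…,z=25, each position x becomes (15x+5) mod 26.
For shine: s(18)→15·18+5≡15=p; h(7)→15·7+5≡6=g; i(8)→15·8+5≡21=v; n(13)→15·13+5≡18=s; e(4)→15·4+5≡13=n (all mod 26).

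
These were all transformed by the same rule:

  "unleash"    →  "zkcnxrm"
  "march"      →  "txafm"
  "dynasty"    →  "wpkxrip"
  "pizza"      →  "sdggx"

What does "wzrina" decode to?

duster

Each letter's alphabet position (a=0..z=25) is mapped through 17·x+23 mod 26 — an affine cipher.
Decoding wzrina: w(22)→23·(22−23)≡3=d; z(25)→23·(25−23)≡20=u; r(17)→23·(17−23)≡18=s; i(8)→23·(8−23)≡19=t; n(13)→23·(13−23)≡4=e; a(0)→23·(0−23)≡17=r (all mod 26).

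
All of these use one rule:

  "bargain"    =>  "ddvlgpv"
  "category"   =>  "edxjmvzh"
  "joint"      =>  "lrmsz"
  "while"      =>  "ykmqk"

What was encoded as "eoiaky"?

clever

In bargain: b→d is +2, a→d is +3, r→v is +4, g→l is +5 — the shift increases by 1 each position. Each letter shifts forward by (position + 2), i.e. 2, 3, 4, … — the shift grows by one for each successive letter.
Reversing it on eoiaky: e−2=c, o−3=l, i−4=e, a−5=v, k−6=e, y−7=r.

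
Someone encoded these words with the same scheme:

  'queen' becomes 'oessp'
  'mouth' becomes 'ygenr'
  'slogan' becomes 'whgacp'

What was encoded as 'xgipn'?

point

Treating letters as 0–25, the rule is x ↦ 17x + 2 (mod 26).
Reversing it on xgipn: x(23)→23·(23−2)≡15=p; g(6)→23·(6−2)≡14=o; i(8)→23·(8−2)≡8=i; p(15)→23·(15−2)≡13=n; n(13)→23·(13−2)≡19=t (all mod 26).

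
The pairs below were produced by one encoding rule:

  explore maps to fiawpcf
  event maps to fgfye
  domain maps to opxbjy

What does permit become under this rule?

The shift depends on letter class: consonant x→i is +11, but vowel e→f is +1. Vowels shift forward by 1 and consonants shift forward by 11.
For permit: p(cons)+11=a, e(vowel)+1=f, r(cons)+11=c, m(cons)+11=x, i(vowel)+1=j, t(cons)+11=e.

afcxje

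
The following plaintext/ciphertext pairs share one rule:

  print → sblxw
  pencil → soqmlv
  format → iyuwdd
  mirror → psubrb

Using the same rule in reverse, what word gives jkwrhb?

Shifts by position in print: pos 0: p→s (+3), pos 1: r→b (+10), pos 2: i→l (+3), pos 3: n→x (+10) — repeating every 2. It's a Vigenère-style cipher with numeric key [3,10]: position i shifts by key[i mod 2].
Decoding jkwrhb: j−3=g, k−10=a, w−3=t, r−10=h, h−3=e, b−10=r.

gather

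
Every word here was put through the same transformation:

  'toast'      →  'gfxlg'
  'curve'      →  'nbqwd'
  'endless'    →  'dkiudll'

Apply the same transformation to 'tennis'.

t(19)→g(6) and o(14)→f(5) fit y≡21x+23 (mod 26); the inverse of 21 mod 26 is 5. Each letter's alphabet position (a=0..z=25) is mapped through 21·x+23 mod 26 — an affine cipher.
Applying it to tennis: t(19)→21·19+23≡6=g; e(4)→21·4+23≡3=d; n(13)→21·13+23≡10=k; n(13)→21·13+23≡10=k; i(8)→21·8+23≡9=j; s(18)→21·18+23≡11=l (all mod 26).

gdkkjl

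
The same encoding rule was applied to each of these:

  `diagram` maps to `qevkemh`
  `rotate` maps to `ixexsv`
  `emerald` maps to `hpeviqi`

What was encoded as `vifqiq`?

member

The output letters match the input read backwards, each shifted +4: diagram reversed is margaid. Two steps: reverse the string, then apply a Caesar shift of +4.
Undoing it on vifqiq: shift back: v−4=r, i−4=e, f−4=b, q−4=m, i−4=e, q−4=m → rebmem; then reverse → member.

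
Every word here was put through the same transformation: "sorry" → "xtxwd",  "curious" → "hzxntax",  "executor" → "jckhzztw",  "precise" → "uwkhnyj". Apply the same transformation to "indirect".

nsjnwkhy

Shifts by position in sorry: pos 0: s→x (+5), pos 1: o→t (+5), pos 2: r→x (+6), pos 3: r→w (+5), pos 4: y→d (+5) — repeating every 3. A repeating key of period 3 is used — shifts +5, +5, +6 over and over.
On indirect: i+5=n, n+5=s, d+6=j, i+5=n, r+5=w, e+6=k, c+5=h, t+5=y.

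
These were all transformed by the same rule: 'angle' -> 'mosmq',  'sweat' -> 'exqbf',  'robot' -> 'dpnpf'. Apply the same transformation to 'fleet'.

rmqff

Shifts by position in angle: pos 0: a→m (+12), pos 1: n→o (+1), pos 2: g→s (+12), pos 3: l→m (+1) — repeating every 2. It's a Vigenère-style cipher with numeric key [12,1]: position i shifts by key[i mod 2].
For fleet: f+12=r, l+1=m, e+12=q, e+1=f, t+12=f.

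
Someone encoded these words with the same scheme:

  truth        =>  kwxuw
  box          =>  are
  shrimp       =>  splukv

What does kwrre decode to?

The word is reversed, then every letter is shifted forward by 3.
Reversing it on kwrre: shift back: k−3=h, w−3=t, r−3=o, r−3=o, e−3=b → htoob; then reverse → booth.

booth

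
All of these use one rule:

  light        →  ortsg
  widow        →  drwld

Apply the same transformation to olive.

Each pair mirrors across the alphabet (l↔o, i↔r, g↔t): positions sum to 25. Each letter is replaced by its mirror in the alphabet: a↔z, b↔y, c↔x, and so on (the Atbash cipher).
Applying it to olive: o↔l, l↔o, i↔r, v↔e, e↔v.

lorev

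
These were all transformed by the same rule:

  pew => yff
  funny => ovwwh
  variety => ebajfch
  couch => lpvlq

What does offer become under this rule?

poofa

The rule splits by letter class: vowels +1, consonants +9.
Applying it to offer: o(vowel)+1=p, f(cons)+9=o, f(cons)+9=o, e(vowel)+1=f, r(cons)+9=a.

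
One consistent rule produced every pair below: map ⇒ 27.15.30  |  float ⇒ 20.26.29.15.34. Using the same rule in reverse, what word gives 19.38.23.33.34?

exist

m is letter #13 and maps to 27: an offset of 14. Letters become their 1-based position plus 14 (so a→15, b→16, …).
Undoing it on 19.38.23.33.34: 19→(19−14)÷1=5=e, 38→(38−14)÷1=24=x, 23→(23−14)÷1=9=i, 33→(33−14)÷1=19=s, 34→(34−14)÷1=20=t.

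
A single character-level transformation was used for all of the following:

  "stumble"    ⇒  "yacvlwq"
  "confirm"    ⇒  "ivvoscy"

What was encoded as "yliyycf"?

seaport

In stumble: s→y is +6, t→a is +7, u→c is +8, m→v is +9 — the shift increases by 1 each position. Letter i (0-indexed) is shifted by i+6, so successive shifts are 6, 7, 8, ….
Decoding yliyycf: y−6=s, l−7=e, i−8=a, y−9=p, y−10=o, c−11=r, f−12=t.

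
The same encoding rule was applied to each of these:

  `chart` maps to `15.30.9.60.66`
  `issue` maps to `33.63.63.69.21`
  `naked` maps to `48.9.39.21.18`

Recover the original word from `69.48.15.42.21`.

c(#3)→15 and h(#8)→30: differences scale by 3, so n = 3·pos + 6. With a=1..z=26, the number is 3·pos + 6.
Decoding 69.48.15.42.21: 69→(69−6)÷3=21=u, 48→(48−6)÷3=14=n, 15→(15−6)÷3=3=c, 42→(42−6)÷3=12=l, 21→(21−6)÷3=5=e.

uncle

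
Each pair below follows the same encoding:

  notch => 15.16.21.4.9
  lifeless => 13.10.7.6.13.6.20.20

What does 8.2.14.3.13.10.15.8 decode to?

gambling

n is letter #14 and maps to 15: an offset of 1. Each letter is replaced by its alphabet position (a=1..z=26) + 1.
Undoing it on 8.2.14.3.13.10.15.8: 8→(8−1)÷1=7=g, 2→(2−1)÷1=1=a, 14→(14−1)÷1=13=m, 3→(3−1)÷1=2=b, 13→(13−1)÷1=12=l, 10→(10−1)÷1=9=i, 15→(15−1)÷1=14=n, 8→(8−1)÷1=7=g.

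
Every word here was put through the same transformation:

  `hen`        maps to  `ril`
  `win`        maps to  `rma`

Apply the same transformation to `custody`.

The output letters match the input read backwards, each shifted +4: hen reversed is neh. The word is reversed, then every letter is shifted forward by 4.
For custody: reverse → ydotsuc; then shift: y+4=c, d+4=h, o+4=s, t+4=x, s+4=w, u+4=y, c+4=g.

chsxwyg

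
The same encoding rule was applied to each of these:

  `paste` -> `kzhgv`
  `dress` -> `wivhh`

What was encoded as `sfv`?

Each pair mirrors across the alphabet (p↔k, a↔z, s↔h): positions sum to 25. Each letter is replaced by its mirror in the alphabet: a↔z, b↔y, c↔x, and so on (the Atbash cipher).
Reversing it on sfv: s↔h, f↔u, v↔e.

hue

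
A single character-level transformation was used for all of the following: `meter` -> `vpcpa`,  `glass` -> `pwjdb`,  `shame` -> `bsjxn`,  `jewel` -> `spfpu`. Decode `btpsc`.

sight

Shifts by position in meter: pos 0: m→v (+9), pos 1: e→p (+11), pos 2: t→c (+9), pos 3: e→p (+11) — repeating every 2. A repeating key of period 2 is used — shifts +9, +11 over and over.
Reversing it on btpsc: b−9=s, t−11=i, p−9=g, s−11=h, c−9=t.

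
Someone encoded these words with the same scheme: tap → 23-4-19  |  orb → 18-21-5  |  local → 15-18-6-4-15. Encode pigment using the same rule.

t is letter #20 and maps to 23: an offset of 3. The number is (letter's place in the alphabet, a=1) + 3.
Applying it to pigment: p=16→19, i=9→12, g=7→10, m=13→16, e=5→8, n=14→17, t=20→23.

19-12-10-16-8-17-23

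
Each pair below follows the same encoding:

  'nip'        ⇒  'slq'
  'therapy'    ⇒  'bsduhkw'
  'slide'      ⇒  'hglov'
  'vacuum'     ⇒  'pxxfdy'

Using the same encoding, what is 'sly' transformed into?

bov

The output letters match the input read backwards, each shifted +3: nip reversed is pin. Two steps: reverse the string, then apply a Caesar shift of +3.
Applying it to sly: reverse → yls; then shift: y+3=b, l+3=o, s+3=v.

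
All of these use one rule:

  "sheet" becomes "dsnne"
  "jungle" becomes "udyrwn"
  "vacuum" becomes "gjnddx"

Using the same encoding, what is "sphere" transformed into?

dasncn

Two shifts are in play — +9 for a/e/i/o/u, +11 for every other letter.
For sphere: s(cons)+11=d, p(cons)+11=a, h(cons)+11=s, e(vowel)+9=n, r(cons)+11=c, e(vowel)+9=n.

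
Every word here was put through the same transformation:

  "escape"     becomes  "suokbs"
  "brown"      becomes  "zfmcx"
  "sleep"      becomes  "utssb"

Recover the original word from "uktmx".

salon

e(4)→s(18) and s(18)→u(20) fit y≡15x+10 (mod 26); the inverse of 15 mod 26 is 7. This is an affine cipher: with a=0,…,z=25, each position x becomes (15x+10) mod 26.
Undoing it on uktmx: u(20)→7·(20−10)≡18=s; k(10)→7·(10−10)≡0=a; t(19)→7·(19−10)≡11=l; m(12)→7·(12−10)≡14=o; x(23)→7·(23−10)≡13=n (all mod 26).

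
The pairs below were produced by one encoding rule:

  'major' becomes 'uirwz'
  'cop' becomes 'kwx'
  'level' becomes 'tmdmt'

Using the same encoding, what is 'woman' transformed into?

ewuiv

Compare letters: m→u is +8, a→i is +8, j→r is +8 — a constant shift. Each letter is shifted forward by 8 in the alphabet (a Caesar shift of +8).
For woman: w+8=e, o+8=w, m+8=u, a+8=i, n+8=v.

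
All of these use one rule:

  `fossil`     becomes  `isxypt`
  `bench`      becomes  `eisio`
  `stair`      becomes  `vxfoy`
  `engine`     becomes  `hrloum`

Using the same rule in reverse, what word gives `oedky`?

layer

In fossil: f→i is +3, o→s is +4, s→x is +5, s→y is +6 — the shift increases by 1 each position. Letter i (0-indexed) is shifted by i+3, so successive shifts are 3, 4, 5, ….
Reversing it on oedky: o−3=l, e−4=a, d−5=y, k−6=e, y−7=r.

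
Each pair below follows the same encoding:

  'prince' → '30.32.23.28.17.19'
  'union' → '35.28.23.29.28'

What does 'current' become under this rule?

p is letter #16 and maps to 30: an offset of 14. The number is (letter's place in the alphabet, a=1) + 14.
Applying it to current: c=3→17, u=21→35, r=18→32, r=18→32, e=5→19, n=14→28, t=20→34.

17.35.32.32.19.28.34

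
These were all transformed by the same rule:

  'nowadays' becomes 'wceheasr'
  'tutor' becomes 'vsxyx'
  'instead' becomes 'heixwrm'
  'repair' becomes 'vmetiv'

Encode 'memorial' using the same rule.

The output letters match the input read backwards, each shifted +4: nowadays reversed is syadawon. Two steps: reverse the string, then apply a Caesar shift of +4.
Applying it to memorial: reverse → lairomem; then shift: l+4=p, a+4=e, i+4=m, r+4=v, o+4=s, m+4=q, e+4=i, m+4=q.

pemvsqiq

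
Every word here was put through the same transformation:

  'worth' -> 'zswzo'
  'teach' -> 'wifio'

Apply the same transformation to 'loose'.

In worth: w→z is +3, o→s is +4, r→w is +5, t→z is +6 — the shift increases by 1 each position. Letter i (0-indexed) is shifted by i+3, so successive shifts are 3, 4, 5, ….
For loose: l+3=o, o+4=s, o+5=t, s+6=y, e+7=l.

ostyl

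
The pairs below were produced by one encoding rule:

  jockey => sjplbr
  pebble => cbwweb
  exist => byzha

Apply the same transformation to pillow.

j(9)→s(18) and o(14)→j(9) fit y≡19x+3 (mod 26); the inverse of 19 mod 26 is 11. Each letter's alphabet position (a=0..z=25) is mapped through 19·x+3 mod 26 — an affine cipher.
On pillow: p(15)→19·15+3≡2=c; i(8)→19·8+3≡25=z; l(11)→19·11+3≡4=e; l(11)→19·11+3≡4=e; o(14)→19·14+3≡9=j; w(22)→19·22+3≡5=f (all mod 26).

czeejf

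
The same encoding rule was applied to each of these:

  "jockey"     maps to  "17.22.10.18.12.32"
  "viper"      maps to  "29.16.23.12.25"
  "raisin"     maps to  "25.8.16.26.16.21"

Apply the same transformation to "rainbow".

j is letter #10 and maps to 17: an offset of 7. Each letter is replaced by its alphabet position (a=1..z=26) + 7.
For rainbow: r=18→25, a=1→8, i=9→16, n=14→21, b=2→9, o=15→22, w=23→30.

25.8.16.21.9.22.30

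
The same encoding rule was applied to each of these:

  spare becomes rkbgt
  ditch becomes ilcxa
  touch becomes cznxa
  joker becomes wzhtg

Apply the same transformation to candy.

s(18)→r(17) and p(15)→k(10) fit y≡11x+1 (mod 26); the inverse of 11 mod 26 is 19. Treating letters as 0–25, the rule is x ↦ 11x + 1 (mod 26).
On candy: c(2)→11·2+1≡23=x; a(0)→11·0+1≡1=b; n(13)→11·13+1≡14=o; d(3)→11·3+1≡8=i; y(24)→11·24+1≡5=f (all mod 26).

xboif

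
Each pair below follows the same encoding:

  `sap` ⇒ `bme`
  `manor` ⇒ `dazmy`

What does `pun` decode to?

bid

The output letters match the input read backwards, each shifted +12: sap reversed is pas. Two steps: reverse the string, then apply a Caesar shift of +12.
Decoding pun: shift back: p−12=d, u−12=i, n−12=b → dib; then reverse → bid.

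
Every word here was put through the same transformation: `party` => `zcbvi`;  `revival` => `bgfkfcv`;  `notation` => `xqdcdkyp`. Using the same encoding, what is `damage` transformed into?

Shifts by position in party: pos 0: p→z (+10), pos 1: a→c (+2), pos 2: r→b (+10), pos 3: t→v (+2) — repeating every 2. A repeating key of period 2 is used — shifts +10, +2 over and over.
For damage: d+10=n, a+2=c, m+10=w, a+2=c, g+10=q, e+2=g.

ncwcqg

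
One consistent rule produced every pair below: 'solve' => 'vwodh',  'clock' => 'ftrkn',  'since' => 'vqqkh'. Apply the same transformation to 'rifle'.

It's a Vigenère-style cipher with numeric key [3,8]: position i shifts by key[i mod 2].
On rifle: r+3=u, i+8=q, f+3=i, l+8=t, e+3=h.

uqith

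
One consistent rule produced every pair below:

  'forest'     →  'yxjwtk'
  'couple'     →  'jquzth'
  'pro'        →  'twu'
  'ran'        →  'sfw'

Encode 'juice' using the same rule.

jhnzo

The output letters match the input read backwards, each shifted +5: forest reversed is tserof. Two steps: reverse the string, then apply a Caesar shift of +5.
Applying it to juice: reverse → eciuj; then shift: e+5=j, c+5=h, i+5=n, u+5=z, j+5=o.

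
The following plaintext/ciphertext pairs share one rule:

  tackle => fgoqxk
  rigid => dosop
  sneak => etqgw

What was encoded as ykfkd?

A repeating key of period 2 is used — shifts +12, +6 over and over.
Undoing it on ykfkd: y−12=m, k−6=e, f−12=t, k−6=e, d−12=r.

meter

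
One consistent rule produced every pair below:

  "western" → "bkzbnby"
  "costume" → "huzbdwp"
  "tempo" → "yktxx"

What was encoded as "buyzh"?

worry

In western: w→b is +5, e→k is +6, s→z is +7, t→b is +8 — the shift increases by 1 each position. Letter i (0-indexed) is shifted by i+5, so successive shifts are 5, 6, 7, ….
Undoing it on buyzh: b−5=w, u−6=o, y−7=r, z−8=r, h−9=y.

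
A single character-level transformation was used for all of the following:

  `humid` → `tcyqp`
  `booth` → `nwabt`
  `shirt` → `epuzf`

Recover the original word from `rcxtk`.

fully

Shifts by position in humid: pos 0: h→t (+12), pos 1: u→c (+8), pos 2: m→y (+12), pos 3: i→q (+8) — repeating every 2. It's a Vigenère-style cipher with numeric key [12,8]: position i shifts by key[i mod 2].
Undoing it on rcxtk: r−12=f, c−8=u, x−12=l, t−8=l, k−12=y.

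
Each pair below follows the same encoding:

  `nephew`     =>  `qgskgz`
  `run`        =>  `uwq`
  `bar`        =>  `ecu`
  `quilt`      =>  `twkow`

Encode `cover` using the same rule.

The shift depends on letter class: consonant n→q is +3, but vowel e→g is +2. Vowels shift forward by 2 and consonants shift forward by 3.
Applying it to cover: c(cons)+3=f, o(vowel)+2=q, v(cons)+3=y, e(vowel)+2=g, r(cons)+3=u.

fqygu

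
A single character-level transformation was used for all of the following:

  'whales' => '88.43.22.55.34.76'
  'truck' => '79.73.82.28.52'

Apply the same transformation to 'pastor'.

The formula is n = 3×(alphabet index, a=1) + 19.
Applying it to pastor: p=16→67, a=1→22, s=19→76, t=20→79, o=15→64, r=18→73.

67.22.76.79.64.73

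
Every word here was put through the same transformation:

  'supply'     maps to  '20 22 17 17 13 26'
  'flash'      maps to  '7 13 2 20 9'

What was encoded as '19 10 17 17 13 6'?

s is letter #19 and maps to 20: an offset of 1. The number is (letter's place in the alphabet, a=1) + 1.
Reversing it on 19 10 17 17 13 6: 19→(19−1)÷1=18=r, 10→(10−1)÷1=9=i, 17→(17−1)÷1=16=p, 17→(17−1)÷1=16=p, 13→(13−1)÷1=12=l, 6→(6−1)÷1=5=e.

ripple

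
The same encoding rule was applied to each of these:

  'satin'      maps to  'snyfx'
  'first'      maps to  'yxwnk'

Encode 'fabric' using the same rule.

hnwgfk

The word is reversed, then every letter is shifted forward by 5.
For fabric: reverse → cirbaf; then shift: c+5=h, i+5=n, r+5=w, b+5=g, a+5=f, f+5=k.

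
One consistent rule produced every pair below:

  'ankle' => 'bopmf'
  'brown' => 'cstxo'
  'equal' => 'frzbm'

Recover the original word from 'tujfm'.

It's a Vigenère-style cipher with numeric key [1,1,5]: position i shifts by key[i mod 3].
Reversing it on tujfm: t−1=s, u−1=t, j−5=e, f−1=e, m−1=l.

steel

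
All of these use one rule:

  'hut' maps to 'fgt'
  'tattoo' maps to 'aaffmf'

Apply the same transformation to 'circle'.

qxoduo

The output letters match the input read backwards, each shifted +12: hut reversed is tuh. The word is reversed, then every letter is shifted forward by 12.
On circle: reverse → elcric; then shift: e+12=q, l+12=x, c+12=o, r+12=d, i+12=u, c+12=o.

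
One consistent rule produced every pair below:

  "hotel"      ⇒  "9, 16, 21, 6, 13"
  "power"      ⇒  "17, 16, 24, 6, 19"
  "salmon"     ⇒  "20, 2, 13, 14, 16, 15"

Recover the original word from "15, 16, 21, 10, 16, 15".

h is letter #8 and maps to 9: an offset of 1. Each letter is replaced by its alphabet position (a=1..z=26) + 1.
Decoding 15, 16, 21, 10, 16, 15: 15→(15−1)÷1=14=n, 16→(16−1)÷1=15=o, 21→(21−1)÷1=20=t, 10→(10−1)÷1=9=i, 16→(16−1)÷1=15=o, 15→(15−1)÷1=14=n.

notion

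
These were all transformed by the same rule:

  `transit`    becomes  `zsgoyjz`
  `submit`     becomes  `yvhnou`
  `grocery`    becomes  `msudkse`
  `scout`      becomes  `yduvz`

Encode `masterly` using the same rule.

Shifts by position in transit: pos 0: t→z (+6), pos 1: r→s (+1), pos 2: a→g (+6), pos 3: n→o (+1) — repeating every 2. The shifts repeat in a cycle of length 2: positions 0,1,… shift by +6, +1, then the pattern repeats.
For masterly: m+6=s, a+1=b, s+6=y, t+1=u, e+6=k, r+1=s, l+6=r, y+1=z.

sbyuksrz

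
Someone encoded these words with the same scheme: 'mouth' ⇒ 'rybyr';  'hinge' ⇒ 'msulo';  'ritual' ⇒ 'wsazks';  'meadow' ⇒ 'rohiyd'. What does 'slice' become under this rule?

The shifts repeat in a cycle of length 3: positions 0,1,… shift by +5, +10, +7, then the pattern repeats.
On slice: s+5=x, l+10=v, i+7=p, c+5=h, e+10=o.

xvpho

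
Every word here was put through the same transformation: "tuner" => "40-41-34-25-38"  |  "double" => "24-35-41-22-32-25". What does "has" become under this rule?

28-21-39

t is letter #20 and maps to 40: an offset of 20. The number is (letter's place in the alphabet, a=1) + 20.
On has: h=8→28, a=1→21, s=19→39.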